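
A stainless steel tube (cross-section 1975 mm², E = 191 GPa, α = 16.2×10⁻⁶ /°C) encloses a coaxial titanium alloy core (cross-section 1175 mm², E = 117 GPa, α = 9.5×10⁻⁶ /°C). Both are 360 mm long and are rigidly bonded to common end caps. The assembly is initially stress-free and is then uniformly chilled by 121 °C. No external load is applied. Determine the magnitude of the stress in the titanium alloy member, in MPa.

Equilibrium of a rigid end plate with no external load gives equal and opposite internal forces ±P in the two members. Since α_{stainless steel} > α_{titanium alloy}, cooling drives the stainless steel into tension and the titanium alloy into compression.
Compatibility of the two members (thermal + elastic change equal): (α₁ − α₂)ΔT = P·[1/(A₁E₁) + 1/(A₂E₂)].
|α₁ − α₂|·ΔT = 6.7×10⁻⁶ × 121 = 0.0008107.
1/(A₁E₁) + 1/(A₂E₂) = 1/(1975×191×10³) + 1/(1175×117×10³) = 9.925×10⁻⁹ N⁻¹.
P = 0.0008107 / 9.925×10⁻⁹ = 81680 N = 81.68 kN.
σ_{titanium alloy} = P/A₂ = 81680/1175 = 69.52 MPa, compressive.

σ ≈ 69.5 MPa (compressive)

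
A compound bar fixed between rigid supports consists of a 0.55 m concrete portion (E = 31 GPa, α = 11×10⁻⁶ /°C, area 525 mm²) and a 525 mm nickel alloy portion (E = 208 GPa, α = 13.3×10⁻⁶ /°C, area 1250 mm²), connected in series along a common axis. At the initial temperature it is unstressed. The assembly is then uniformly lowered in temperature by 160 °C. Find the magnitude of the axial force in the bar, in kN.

P ≈ 58.2 kN (tensile)

Free thermal contraction of the whole bar: Σ αᵢΔT Lᵢ = 11×10⁻⁶×160×550 + 13.3×10⁻⁶×160×525 = 2.085 mm.
The rigid supports impose zero overall length change; the single axial force P common to all segments must satisfy P Σ Lᵢ/(AᵢEᵢ) = δ_free.
Σ Lᵢ/(AᵢEᵢ) = 550/(525×31×10³) + 525/(1250×208×10³) = 3.581×10⁻⁵ mm/N.
Hence P = δ_free / Σ(L/AE) = 2.085/3.581×10⁻⁵ = 58.22 kN (tensile).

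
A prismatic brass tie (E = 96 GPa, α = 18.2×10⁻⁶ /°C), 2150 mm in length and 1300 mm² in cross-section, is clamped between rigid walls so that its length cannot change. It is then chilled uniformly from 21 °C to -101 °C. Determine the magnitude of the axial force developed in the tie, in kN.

P ≈ 277 kN (tensile)

Full restraint means ε = 0, so the stress is σ = EαΔT = 96×10³ × 18.2×10⁻⁶ × 122 = 213.2 MPa.
Then P = σA = 213.2 × 1300 mm² = 277.1 kN, tensile.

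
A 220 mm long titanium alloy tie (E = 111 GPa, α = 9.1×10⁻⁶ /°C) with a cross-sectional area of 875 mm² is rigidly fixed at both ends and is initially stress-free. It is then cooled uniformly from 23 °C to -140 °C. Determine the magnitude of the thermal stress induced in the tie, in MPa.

σ ≈ 165 MPa (tensile)

With length fixed, the mechanical strain must cancel the thermal strain αΔT = 9.1×10⁻⁶ × 163 = 1483.3×10⁻⁶.
σ = EαΔT = 111×10³ × 9.1×10⁻⁶ × 163 = 164.6 MPa (tensile; the tie is trying to contract).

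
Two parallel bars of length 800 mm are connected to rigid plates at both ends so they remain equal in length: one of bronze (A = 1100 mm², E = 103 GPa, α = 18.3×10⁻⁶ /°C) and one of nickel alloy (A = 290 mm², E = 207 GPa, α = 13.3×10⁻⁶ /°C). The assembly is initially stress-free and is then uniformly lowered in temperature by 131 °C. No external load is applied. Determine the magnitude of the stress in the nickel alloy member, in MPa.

Both members must finish at the same length. With the larger α, the bronze tends to over-contract; the plates restrain it, putting the bronze in tension and the nickel alloy in compression. With no external load the two internal forces are equal and opposite, magnitude P.
Equating the net (thermal + elastic) strains gives |α₁ − α₂|·ΔT = P·[1/(A₁E₁) + 1/(A₂E₂)].
|α₁ − α₂|·ΔT = 5×10⁻⁶ × 131 = 0.000655.
1/(A₁E₁) + 1/(A₂E₂) = 1/(1100×103×10³) + 1/(290×207×10³) = 2.548×10⁻⁸ N⁻¹.
So P = 0.000655 / 2.548×10⁻⁸ = 25.7 kN.
σ_{nickel alloy} = P/A₂ = 25700/290 = 88.63 MPa, compressive.

σ ≈ 88.6 MPa (compressive)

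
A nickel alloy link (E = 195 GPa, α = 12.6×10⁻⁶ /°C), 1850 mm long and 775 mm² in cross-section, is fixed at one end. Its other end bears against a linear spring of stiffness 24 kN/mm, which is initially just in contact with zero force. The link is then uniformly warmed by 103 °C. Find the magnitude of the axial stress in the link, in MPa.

σ ≈ 57.5 MPa (compressive)

Free thermal expansion: δ_free = αΔT L = 12.6×10⁻⁶ × 103 × 1850 = 2.401 mm.
Let P be the compressive force at the spring. The link shortens elastically by PL/(AE) and the spring compresses by P/k; together these equal δ_free.
So P = δ_free / [L/(AE) + 1/k] = 2.401 / [ 1850/(775×195×10³) + 1/(24×10³) ].
P = 2.401 / 5.391×10⁻⁵ = 44540 N.
σ = P/A = 44540/775 = 57.47 MPa.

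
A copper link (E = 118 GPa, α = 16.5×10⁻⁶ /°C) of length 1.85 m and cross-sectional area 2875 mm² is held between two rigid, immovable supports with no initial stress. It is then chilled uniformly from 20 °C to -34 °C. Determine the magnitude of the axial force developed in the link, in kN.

With zero net strain, σ = E·αΔT = 118 GPa × 16.5×10⁻⁶ × 54 = 105.1 MPa.
Then P = σA = 105.1 × 2875 mm² = 302.3 kN, tensile.

P ≈ 302 kN (tensile)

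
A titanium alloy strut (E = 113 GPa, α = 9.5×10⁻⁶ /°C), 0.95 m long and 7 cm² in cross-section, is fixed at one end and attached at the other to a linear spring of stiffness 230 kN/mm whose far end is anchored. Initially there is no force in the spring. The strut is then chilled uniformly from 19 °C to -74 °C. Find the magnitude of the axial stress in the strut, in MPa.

Free thermal contraction: δ_free = αΔT L = 9.5×10⁻⁶ × 93 × 950 = 0.8393 mm.
With a force P in the spring, the elastic change of the strut is PL/(AE) and that of the spring is P/k; compatibility requires their sum to equal δ_free.
So P = δ_free / [L/(AE) + 1/k] = 0.8393 / [ 950/(700×113×10³) + 1/(230×10³) ].
P = 0.8393 / 1.636×10⁻⁵ = 51310 N.
σ = P/A = 51310/700 = 73.3 MPa.

σ ≈ 73.3 MPa (tensile)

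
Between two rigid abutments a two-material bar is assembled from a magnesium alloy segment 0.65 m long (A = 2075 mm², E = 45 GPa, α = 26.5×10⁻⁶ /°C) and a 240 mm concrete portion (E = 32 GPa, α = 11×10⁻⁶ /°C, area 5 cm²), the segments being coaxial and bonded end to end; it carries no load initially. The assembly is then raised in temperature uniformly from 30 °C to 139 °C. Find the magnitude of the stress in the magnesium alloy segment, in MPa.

σ ≈ 47.5 MPa (compressive)

Free thermal expansion of the whole bar: Σ αᵢΔT Lᵢ = 26.5×10⁻⁶×109×650 + 11×10⁻⁶×109×240 = 2.165 mm.
The walls prevent any net length change, so an axial force P (same in every segment) develops. Compatibility: P · Σ Lᵢ/(AᵢEᵢ) = δ_free.
Σ Lᵢ/(AᵢEᵢ) = 650/(2075×45×10³) + 240/(500×32×10³) = 2.196×10⁻⁵ mm/N.
P = 2.165 / 2.196×10⁻⁵ = 98600 N = 98.6 kN, compressive.
σ_{magnesium alloy} = P / A = 98600 / 2075 = 47.52 MPa.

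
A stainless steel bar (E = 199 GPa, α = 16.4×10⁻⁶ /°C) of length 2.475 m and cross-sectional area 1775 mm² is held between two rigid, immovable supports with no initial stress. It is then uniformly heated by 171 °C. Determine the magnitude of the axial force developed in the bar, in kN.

P ≈ 991 kN (compressive)

The ends cannot move, so σ = EαΔT = 199×10³ × 16.4×10⁻⁶ × 171 = 558.1 MPa.
Then P = σA = 558.1 × 1775 mm² = 990.6 kN, compressive.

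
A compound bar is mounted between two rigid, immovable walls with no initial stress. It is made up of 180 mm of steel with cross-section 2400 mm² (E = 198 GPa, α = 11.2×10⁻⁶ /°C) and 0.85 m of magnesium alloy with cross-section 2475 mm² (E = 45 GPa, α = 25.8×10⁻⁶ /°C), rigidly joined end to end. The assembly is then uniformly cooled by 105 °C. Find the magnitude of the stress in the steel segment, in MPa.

With the walls removed the bar would change length by δ_free = Σ αᵢΔT Lᵢ = 11.2×10⁻⁶×105×180 + 25.8×10⁻⁶×105×850 = 2.514 mm.
Since the ends are fixed, an axial force P builds up, equal in every segment, with P · Σ Lᵢ/(AᵢEᵢ) = δ_free.
The series flexibility is Σ Lᵢ/(AᵢEᵢ) = 180/(2400×198×10³) + 850/(2475×45×10³) = 8.011×10⁻⁶ mm/N.
So P = 2.514 / 8.011×10⁻⁶ = 313.9 kN, tensile.
σ_{steel} = P / A = 313900 / 2400 = 130.8 MPa.

σ ≈ 131 MPa (tensile)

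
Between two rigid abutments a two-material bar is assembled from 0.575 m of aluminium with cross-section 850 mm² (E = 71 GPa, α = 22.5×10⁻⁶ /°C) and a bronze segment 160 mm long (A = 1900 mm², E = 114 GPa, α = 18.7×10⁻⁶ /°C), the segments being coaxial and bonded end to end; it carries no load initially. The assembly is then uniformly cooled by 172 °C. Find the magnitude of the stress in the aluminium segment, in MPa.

σ ≈ 314 MPa (tensile)

If the supports were absent, the total length change would be Σ αᵢΔT Lᵢ = 22.5×10⁻⁶×172×575 + 18.7×10⁻⁶×172×160 = 2.74 mm.
The walls prevent any net length change, so an axial force P (same in every segment) develops. Compatibility: P · Σ Lᵢ/(AᵢEᵢ) = δ_free.
The series flexibility is Σ Lᵢ/(AᵢEᵢ) = 575/(850×71×10³) + 160/(1900×114×10³) = 1.027×10⁻⁵ mm/N.
P = 2.74 / 1.027×10⁻⁵ = 266900 N = 266.9 kN, tensile.
σ_{aluminium} = P / A = 266900 / 850 = 314 MPa.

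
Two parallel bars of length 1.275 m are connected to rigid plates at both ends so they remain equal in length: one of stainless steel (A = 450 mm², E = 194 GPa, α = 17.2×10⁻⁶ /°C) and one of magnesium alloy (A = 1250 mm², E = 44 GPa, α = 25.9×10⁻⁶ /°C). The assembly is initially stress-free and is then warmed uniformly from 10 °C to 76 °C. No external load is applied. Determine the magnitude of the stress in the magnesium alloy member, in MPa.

σ ≈ 15.5 MPa (compressive)

Both members must finish at the same length. With the larger α, the magnesium alloy tends to over-expand; the plates restrain it, putting the magnesium alloy in compression and the stainless steel in tension. With no external load the two internal forces are equal and opposite, magnitude P.
Equating the net (thermal + elastic) strains gives |α₁ − α₂|·ΔT = P·[1/(A₁E₁) + 1/(A₂E₂)].
|α₁ − α₂|·ΔT = 8.7×10⁻⁶ × 66 = 0.0005742.
1/(A₁E₁) + 1/(A₂E₂) = 1/(450×194×10³) + 1/(1250×44×10³) = 2.964×10⁻⁸ N⁻¹.
P = 0.0005742 / 2.964×10⁻⁸ = 19370 N = 19.37 kN.
σ_{magnesium alloy} = P/A₂ = 19370/1250 = 15.5 MPa, compressive.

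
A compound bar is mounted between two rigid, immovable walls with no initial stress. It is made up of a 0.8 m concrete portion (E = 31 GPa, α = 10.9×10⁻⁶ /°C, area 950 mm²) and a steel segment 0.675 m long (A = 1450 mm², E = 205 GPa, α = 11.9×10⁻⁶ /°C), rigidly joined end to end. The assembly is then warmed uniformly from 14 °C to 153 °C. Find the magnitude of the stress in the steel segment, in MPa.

Free thermal expansion of the whole bar: Σ αᵢΔT Lᵢ = 10.9×10⁻⁶×139×800 + 11.9×10⁻⁶×139×675 = 2.329 mm.
The rigid supports impose zero overall length change; the single axial force P common to all segments must satisfy P Σ Lᵢ/(AᵢEᵢ) = δ_free.
Σ Lᵢ/(AᵢEᵢ) = 800/(950×31×10³) + 675/(1450×205×10³) = 2.944×10⁻⁵ mm/N.
So P = 2.329 / 2.944×10⁻⁵ = 79.11 kN, compressive.
σ_{steel} = P / A = 79110 / 1450 = 54.56 MPa.

σ ≈ 54.6 MPa (compressive)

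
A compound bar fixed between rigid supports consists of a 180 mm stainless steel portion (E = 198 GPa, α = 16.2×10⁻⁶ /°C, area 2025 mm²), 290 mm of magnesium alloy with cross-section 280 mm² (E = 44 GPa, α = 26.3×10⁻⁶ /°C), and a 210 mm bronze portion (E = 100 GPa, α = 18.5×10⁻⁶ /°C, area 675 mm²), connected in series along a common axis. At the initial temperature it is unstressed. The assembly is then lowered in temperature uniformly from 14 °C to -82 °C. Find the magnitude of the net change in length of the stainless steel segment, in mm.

|ΔL| ≈ 0.257 mm

Free thermal contraction of the whole bar: Σ αᵢΔT Lᵢ = 16.2×10⁻⁶×96×180 + 26.3×10⁻⁶×96×290 + 18.5×10⁻⁶×96×210 = 1.385 mm.
The walls prevent any net length change, so an axial force P (same in every segment) develops. Compatibility: P · Σ Lᵢ/(AᵢEᵢ) = δ_free.
The series flexibility is Σ Lᵢ/(AᵢEᵢ) = 180/(2025×198×10³) + 290/(280×44×10³) + 210/(675×100×10³) = 2.71×10⁻⁵ mm/N.
So P = 1.385 / 2.71×10⁻⁵ = 51.11 kN, tensile.
For the stainless steel segment, free thermal change = 16.2×10⁻⁶×96×180 = 0.2799 mm and elastic change from P = 51110×180/(2025×198×10³) = 0.02295 mm; these oppose, so the net change is 0.257 mm (segment shortens).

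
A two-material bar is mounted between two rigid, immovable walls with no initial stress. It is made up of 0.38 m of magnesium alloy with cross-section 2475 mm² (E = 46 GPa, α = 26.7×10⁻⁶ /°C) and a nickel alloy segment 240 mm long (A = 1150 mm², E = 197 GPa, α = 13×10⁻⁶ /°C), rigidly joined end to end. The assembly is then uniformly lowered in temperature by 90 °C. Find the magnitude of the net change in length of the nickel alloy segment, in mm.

With the walls removed the bar would change length by δ_free = Σ αᵢΔT Lᵢ = 26.7×10⁻⁶×90×380 + 13×10⁻⁶×90×240 = 1.194 mm.
The rigid supports impose zero overall length change; the single axial force P common to all segments must satisfy P Σ Lᵢ/(AᵢEᵢ) = δ_free.
The series flexibility is Σ Lᵢ/(AᵢEᵢ) = 380/(2475×46×10³) + 240/(1150×197×10³) = 4.397×10⁻⁶ mm/N.
So P = 1.194 / 4.397×10⁻⁶ = 271.5 kN, tensile.
For the nickel alloy segment, free thermal change = 13×10⁻⁶×90×240 = 0.2808 mm and elastic change from P = 271500×240/(1150×197×10³) = 0.2876 mm; these oppose, so the net change is 0.00685 mm (segment lengthens).

|ΔL| ≈ 0.00685 mm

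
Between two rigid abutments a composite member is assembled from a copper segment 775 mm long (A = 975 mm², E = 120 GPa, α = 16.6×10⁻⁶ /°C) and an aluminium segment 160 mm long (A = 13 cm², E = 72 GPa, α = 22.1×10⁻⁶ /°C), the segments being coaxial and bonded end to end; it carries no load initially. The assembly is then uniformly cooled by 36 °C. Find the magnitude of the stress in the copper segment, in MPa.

σ ≈ 72.7 MPa (tensile)

With the walls removed the bar would change length by δ_free = Σ αᵢΔT Lᵢ = 16.6×10⁻⁶×36×775 + 22.1×10⁻⁶×36×160 = 0.5904 mm.
The rigid supports impose zero overall length change; the single axial force P common to all segments must satisfy P Σ Lᵢ/(AᵢEᵢ) = δ_free.
Σ Lᵢ/(AᵢEᵢ) = 775/(975×120×10³) + 160/(1300×72×10³) = 8.333×10⁻⁶ mm/N.
Hence P = δ_free / Σ(L/AE) = 0.5904/8.333×10⁻⁶ = 70.85 kN (tensile).
σ_{copper} = P / A = 70850 / 975 = 72.67 MPa.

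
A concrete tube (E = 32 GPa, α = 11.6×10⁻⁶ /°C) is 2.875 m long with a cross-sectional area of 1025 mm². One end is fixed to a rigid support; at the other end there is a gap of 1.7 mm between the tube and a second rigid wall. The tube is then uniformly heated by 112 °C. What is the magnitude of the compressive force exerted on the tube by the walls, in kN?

P ≈ 23.2 kN

If the wall were absent the tube would grow by αΔT L = 11.6×10⁻⁶ × 112 × 2875 = 3.735 mm.
This exceeds the 1.7 mm gap, so the wall pushes back. The portion of expansion that must be recovered elastically is δ_free − gap = 3.735 − 1.7 = 2.035 mm.
So σ = E(δ_free − g)/L = 32×10³ × 2.035/2875 = 22.65 MPa.
P = σA = 22.65 × 1025 = 23.22 kN.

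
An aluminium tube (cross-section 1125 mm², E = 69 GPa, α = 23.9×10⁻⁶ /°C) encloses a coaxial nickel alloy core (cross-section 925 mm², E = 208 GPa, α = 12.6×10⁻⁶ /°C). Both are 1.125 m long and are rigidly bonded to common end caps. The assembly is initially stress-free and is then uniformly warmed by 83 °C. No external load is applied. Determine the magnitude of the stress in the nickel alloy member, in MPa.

The aluminium has the larger α, so on heating it would change length more than the nickel alloy if both were free. The rigid plates force a common final length, so the aluminium is put into compression and the nickel alloy into tension, with equal and opposite forces P (no external load).
Equating the net (thermal + elastic) strains gives |α₁ − α₂|·ΔT = P·[1/(A₁E₁) + 1/(A₂E₂)].
|α₁ − α₂|·ΔT = 11.3×10⁻⁶ × 83 = 0.0009379.
1/(A₁E₁) + 1/(A₂E₂) = 1/(1125×69×10³) + 1/(925×208×10³) = 1.808×10⁻⁸ N⁻¹.
P = 0.0009379 / 1.808×10⁻⁸ = 51880 N = 51.88 kN.
σ_{nickel alloy} = P/A₂ = 51880/925 = 56.08 MPa, tensile.

σ ≈ 56.1 MPa (tensile)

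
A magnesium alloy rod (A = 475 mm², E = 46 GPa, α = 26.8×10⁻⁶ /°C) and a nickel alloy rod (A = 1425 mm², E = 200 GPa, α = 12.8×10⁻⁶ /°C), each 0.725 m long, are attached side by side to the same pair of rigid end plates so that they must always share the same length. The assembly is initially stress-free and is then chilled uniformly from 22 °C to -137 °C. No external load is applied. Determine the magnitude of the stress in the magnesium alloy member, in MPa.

σ ≈ 95.1 MPa (tensile)

Equilibrium of a rigid end plate with no external load gives equal and opposite internal forces ±P in the two members. Since α_{magnesium alloy} > α_{nickel alloy}, cooling drives the magnesium alloy into tension and the nickel alloy into compression.
Equating the net (thermal + elastic) strains gives |α₁ − α₂|·ΔT = P·[1/(A₁E₁) + 1/(A₂E₂)].
|α₁ − α₂|·ΔT = 14×10⁻⁶ × 159 = 0.002226.
1/(A₁E₁) + 1/(A₂E₂) = 1/(475×46×10³) + 1/(1425×200×10³) = 4.928×10⁻⁸ N⁻¹.
P = 0.002226 / 4.928×10⁻⁸ = 45170 N = 45.17 kN.
σ_{magnesium alloy} = P/A₁ = 45170/475 = 95.1 MPa, tensile.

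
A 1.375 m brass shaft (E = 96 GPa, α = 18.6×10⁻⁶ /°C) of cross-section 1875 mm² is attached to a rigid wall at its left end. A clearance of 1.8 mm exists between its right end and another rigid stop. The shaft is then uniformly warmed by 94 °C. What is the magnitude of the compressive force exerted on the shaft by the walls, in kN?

If the wall were absent the shaft would grow by αΔT L = 18.6×10⁻⁶ × 94 × 1375 = 2.404 mm.
After closing the 1.8 mm clearance, 2.404 − 1.8 = 0.6041 mm of expansion remains to be suppressed by the wall.
Compatibility: PL/(AE) = 0.6041 mm, so σ = P/A = E × (0.6041/1375) = 42.17 MPa.
Force on the wall = σA = 42.17 × 1875 mm² = 79.08 kN.

P ≈ 79.1 kN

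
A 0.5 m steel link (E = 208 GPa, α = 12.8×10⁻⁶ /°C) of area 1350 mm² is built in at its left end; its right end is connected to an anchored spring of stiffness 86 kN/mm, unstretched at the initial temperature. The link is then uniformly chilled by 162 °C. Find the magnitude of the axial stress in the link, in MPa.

σ ≈ 57.3 MPa (tensile)

The unrestrained thermal change is αΔT L = 12.8×10⁻⁶ × 162 × 500 = 1.037 mm.
With a force P in the spring, the elastic change of the link is PL/(AE) and that of the spring is P/k; compatibility requires their sum to equal δ_free.
P [ L/(AE) + 1/k ] = δ_free → P [ 500/(1350×208×10³) + 1/(86×10³) ] = 1.037.
P = 1.037 / 1.341×10⁻⁵ = 77320 N.
σ = P/A = 77320/1350 = 57.28 MPa.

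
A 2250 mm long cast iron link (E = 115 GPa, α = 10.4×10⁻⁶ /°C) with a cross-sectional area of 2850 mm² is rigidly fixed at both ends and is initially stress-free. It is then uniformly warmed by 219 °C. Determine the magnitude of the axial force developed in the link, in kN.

P ≈ 746 kN (compressive)

The ends cannot move, so σ = EαΔT = 115×10³ × 10.4×10⁻⁶ × 219 = 261.9 MPa.
Axial force P = σA = 261.9 × 2850 = 746500 N = 746.5 kN, compressive.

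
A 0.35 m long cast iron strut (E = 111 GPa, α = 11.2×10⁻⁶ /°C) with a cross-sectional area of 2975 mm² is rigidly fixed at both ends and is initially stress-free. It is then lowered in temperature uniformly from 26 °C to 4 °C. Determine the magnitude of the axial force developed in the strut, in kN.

With zero net strain, σ = E·αΔT = 111 GPa × 11.2×10⁻⁶ × 22 = 27.35 MPa.
Then P = σA = 27.35 × 2975 mm² = 81.37 kN, tensile.

P ≈ 81.4 kN (tensile)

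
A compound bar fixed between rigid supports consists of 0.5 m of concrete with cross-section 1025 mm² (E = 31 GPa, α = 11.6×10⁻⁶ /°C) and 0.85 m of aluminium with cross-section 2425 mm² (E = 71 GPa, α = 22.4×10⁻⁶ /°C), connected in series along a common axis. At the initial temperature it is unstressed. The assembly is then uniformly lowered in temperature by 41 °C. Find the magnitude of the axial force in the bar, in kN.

P ≈ 49.3 kN (tensile)

Free thermal contraction of the whole bar: Σ αᵢΔT Lᵢ = 11.6×10⁻⁶×41×500 + 22.4×10⁻⁶×41×850 = 1.018 mm.
The walls prevent any net length change, so an axial force P (same in every segment) develops. Compatibility: P · Σ Lᵢ/(AᵢEᵢ) = δ_free.
Σ Lᵢ/(AᵢEᵢ) = 500/(1025×31×10³) + 850/(2425×71×10³) = 2.067×10⁻⁵ mm/N.
So P = 1.018 / 2.067×10⁻⁵ = 49.27 kN, tensile.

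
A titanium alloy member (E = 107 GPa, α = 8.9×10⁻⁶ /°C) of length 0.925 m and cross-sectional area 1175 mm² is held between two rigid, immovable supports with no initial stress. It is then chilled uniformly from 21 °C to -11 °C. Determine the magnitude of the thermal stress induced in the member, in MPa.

Because both ends are immovable the net strain is zero, and the suppressed thermal strain is αΔT = 8.9×10⁻⁶ × 32 = 284.8×10⁻⁶.
Hence σ = E·αΔT = 107×10³ × 284.8×10⁻⁶ = 30.47 MPa, tensile.

σ ≈ 30.5 MPa (tensile)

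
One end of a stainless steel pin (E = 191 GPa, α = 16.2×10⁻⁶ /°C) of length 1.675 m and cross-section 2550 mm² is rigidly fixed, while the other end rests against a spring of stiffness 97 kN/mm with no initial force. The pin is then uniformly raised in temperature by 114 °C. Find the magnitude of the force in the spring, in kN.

P ≈ 225 kN

Free thermal expansion: δ_free = αΔT L = 16.2×10⁻⁶ × 114 × 1675 = 3.093 mm.
With a force P in the spring, the elastic change of the pin is PL/(AE) and that of the spring is P/k; compatibility requires their sum to equal δ_free.
So P = δ_free / [L/(AE) + 1/k] = 3.093 / [ 1675/(2550×191×10³) + 1/(97×10³) ].
P = 3.093 / 1.375×10⁻⁵ = 225000 N.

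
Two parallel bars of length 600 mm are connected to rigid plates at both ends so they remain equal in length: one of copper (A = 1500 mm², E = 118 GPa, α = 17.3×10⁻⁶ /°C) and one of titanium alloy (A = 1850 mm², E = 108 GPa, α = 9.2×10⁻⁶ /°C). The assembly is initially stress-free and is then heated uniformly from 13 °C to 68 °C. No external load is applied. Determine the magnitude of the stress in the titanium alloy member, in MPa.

σ ≈ 22.6 MPa (tensile)

The copper has the larger α, so on heating it would change length more than the titanium alloy if both were free. The rigid plates force a common final length, so the copper is put into compression and the titanium alloy into tension, with equal and opposite forces P (no external load).
Setting the final lengths equal and cancelling L: (α₁ − α₂)ΔT = P/(A₁E₁) + P/(A₂E₂).
|α₁ − α₂|·ΔT = 8.1×10⁻⁶ × 55 = 0.0004455.
1/(A₁E₁) + 1/(A₂E₂) = 1/(1500×118×10³) + 1/(1850×108×10³) = 1.065×10⁻⁸ N⁻¹.
So P = 0.0004455 / 1.065×10⁻⁸ = 41.81 kN.
σ_{titanium alloy} = P/A₂ = 41810/1850 = 22.6 MPa, tensile.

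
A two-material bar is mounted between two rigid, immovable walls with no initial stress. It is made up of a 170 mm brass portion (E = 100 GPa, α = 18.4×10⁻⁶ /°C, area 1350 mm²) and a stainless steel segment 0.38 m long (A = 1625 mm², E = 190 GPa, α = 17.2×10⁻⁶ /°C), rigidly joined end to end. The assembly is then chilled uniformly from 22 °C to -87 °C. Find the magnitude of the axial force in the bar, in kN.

Free thermal contraction of the whole bar: Σ αᵢΔT Lᵢ = 18.4×10⁻⁶×109×170 + 17.2×10⁻⁶×109×380 = 1.053 mm.
The rigid supports impose zero overall length change; the single axial force P common to all segments must satisfy P Σ Lᵢ/(AᵢEᵢ) = δ_free.
The series flexibility is Σ Lᵢ/(AᵢEᵢ) = 170/(1350×100×10³) + 380/(1625×190×10³) = 2.49×10⁻⁶ mm/N.
So P = 1.053 / 2.49×10⁻⁶ = 423 kN, tensile.

P ≈ 423 kN (tensile)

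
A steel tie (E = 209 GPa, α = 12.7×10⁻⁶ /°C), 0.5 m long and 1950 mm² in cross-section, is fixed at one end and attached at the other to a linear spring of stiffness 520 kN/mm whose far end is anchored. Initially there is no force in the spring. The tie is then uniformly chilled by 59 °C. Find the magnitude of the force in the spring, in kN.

P ≈ 119 kN

The unrestrained thermal change is αΔT L = 12.7×10⁻⁶ × 59 × 500 = 0.3746 mm.
Let P be the tensile force in the spring. The tie extends elastically by PL/(AE) and the spring stretches by P/k; together these equal δ_free.
P [ L/(AE) + 1/k ] = δ_free → P [ 500/(1950×209×10³) + 1/(520×10³) ] = 0.3746.
P = 0.3746 / 3.15×10⁻⁶ = 118900 N.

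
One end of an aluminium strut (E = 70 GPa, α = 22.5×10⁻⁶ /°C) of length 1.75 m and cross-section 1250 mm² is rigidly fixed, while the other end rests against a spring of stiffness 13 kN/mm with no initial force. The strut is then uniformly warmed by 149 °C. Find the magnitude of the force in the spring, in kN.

Free thermal expansion: δ_free = αΔT L = 22.5×10⁻⁶ × 149 × 1750 = 5.867 mm.
Let P be the compressive force at the spring. The strut shortens elastically by PL/(AE) and the spring compresses by P/k; together these equal δ_free.
P [ L/(AE) + 1/k ] = δ_free → P [ 1750/(1250×70×10³) + 1/(13×10³) ] = 5.867.
P = 5.867 / 9.692×10⁻⁵ = 60530 N.

P ≈ 60.5 kN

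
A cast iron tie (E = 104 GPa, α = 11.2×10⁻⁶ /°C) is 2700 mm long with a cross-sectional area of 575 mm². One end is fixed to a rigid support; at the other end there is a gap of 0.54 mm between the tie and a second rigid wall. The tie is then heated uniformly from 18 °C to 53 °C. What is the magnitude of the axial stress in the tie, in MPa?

If the wall were absent the tie would grow by αΔT L = 11.2×10⁻⁶ × 35 × 2700 = 1.058 mm.
This exceeds the 0.54 mm gap, so the wall pushes back. The portion of expansion that must be recovered elastically is δ_free − gap = 1.058 − 0.54 = 0.5184 mm.
So σ = E(δ_free − g)/L = 104×10³ × 0.5184/2700 = 19.97 MPa.

σ ≈ 20 MPa (compressive)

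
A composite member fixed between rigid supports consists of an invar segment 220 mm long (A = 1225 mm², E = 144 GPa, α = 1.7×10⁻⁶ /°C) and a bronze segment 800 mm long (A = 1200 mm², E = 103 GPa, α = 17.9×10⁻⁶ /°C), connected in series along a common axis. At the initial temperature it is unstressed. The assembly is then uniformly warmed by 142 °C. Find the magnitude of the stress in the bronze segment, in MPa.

σ ≈ 225 MPa (compressive)

If the supports were absent, the total length change would be Σ αᵢΔT Lᵢ = 1.7×10⁻⁶×142×220 + 17.9×10⁻⁶×142×800 = 2.087 mm.
The rigid supports impose zero overall length change; the single axial force P common to all segments must satisfy P Σ Lᵢ/(AᵢEᵢ) = δ_free.
Σ Lᵢ/(AᵢEᵢ) = 220/(1225×144×10³) + 800/(1200×103×10³) = 7.72×10⁻⁶ mm/N.
P = 2.087 / 7.72×10⁻⁶ = 270300 N = 270.3 kN, compressive.
σ_{bronze} = P / A = 270300 / 1200 = 225.2 MPa.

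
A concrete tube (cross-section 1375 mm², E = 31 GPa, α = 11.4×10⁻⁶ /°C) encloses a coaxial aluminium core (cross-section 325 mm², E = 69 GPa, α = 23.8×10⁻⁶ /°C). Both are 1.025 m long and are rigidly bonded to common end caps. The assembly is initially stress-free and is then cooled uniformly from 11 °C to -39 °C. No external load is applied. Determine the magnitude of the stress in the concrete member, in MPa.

σ ≈ 6.63 MPa (compressive)

The aluminium has the larger α, so on cooling it would change length more than the concrete if both were free. The rigid plates force a common final length, so the aluminium is put into tension and the concrete into compression, with equal and opposite forces P (no external load).
Setting the final lengths equal and cancelling L: (α₁ − α₂)ΔT = P/(A₁E₁) + P/(A₂E₂).
|α₁ − α₂|·ΔT = 12.4×10⁻⁶ × 50 = 0.00062.
1/(A₁E₁) + 1/(A₂E₂) = 1/(1375×31×10³) + 1/(325×69×10³) = 6.805×10⁻⁸ N⁻¹.
So P = 0.00062 / 6.805×10⁻⁸ = 9.11 kN.
σ_{concrete} = P/A₁ = 9110/1375 = 6.626 MPa, compressive.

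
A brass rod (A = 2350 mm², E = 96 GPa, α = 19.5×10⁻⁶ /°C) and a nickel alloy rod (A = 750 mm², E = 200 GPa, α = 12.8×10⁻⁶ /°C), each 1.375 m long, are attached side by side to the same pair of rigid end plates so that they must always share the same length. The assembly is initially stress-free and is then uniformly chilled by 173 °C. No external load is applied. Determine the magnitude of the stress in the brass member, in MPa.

Both members must finish at the same length. With the larger α, the brass tends to over-contract; the plates restrain it, putting the brass in tension and the nickel alloy in compression. With no external load the two internal forces are equal and opposite, magnitude P.
Compatibility of the two members (thermal + elastic change equal): (α₁ − α₂)ΔT = P·[1/(A₁E₁) + 1/(A₂E₂)].
|α₁ − α₂|·ΔT = 6.7×10⁻⁶ × 173 = 0.001159.
1/(A₁E₁) + 1/(A₂E₂) = 1/(2350×96×10³) + 1/(750×200×10³) = 1.11×10⁻⁸ N⁻¹.
P = 0.001159 / 1.11×10⁻⁸ = 104400 N = 104.4 kN.
σ_{brass} = P/A₁ = 104400/2350 = 44.44 MPa, tensile.

σ ≈ 44.4 MPa (tensile)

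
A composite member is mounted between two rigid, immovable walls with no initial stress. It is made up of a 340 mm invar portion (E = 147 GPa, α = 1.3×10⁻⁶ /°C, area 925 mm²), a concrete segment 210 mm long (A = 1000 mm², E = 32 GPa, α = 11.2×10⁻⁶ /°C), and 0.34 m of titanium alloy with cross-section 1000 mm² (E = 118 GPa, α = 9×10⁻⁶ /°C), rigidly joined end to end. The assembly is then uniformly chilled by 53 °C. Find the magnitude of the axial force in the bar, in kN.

With the walls removed the bar would change length by δ_free = Σ αᵢΔT Lᵢ = 1.3×10⁻⁶×53×340 + 11.2×10⁻⁶×53×210 + 9×10⁻⁶×53×340 = 0.3103 mm.
The walls prevent any net length change, so an axial force P (same in every segment) develops. Compatibility: P · Σ Lᵢ/(AᵢEᵢ) = δ_free.
Σ Lᵢ/(AᵢEᵢ) = 340/(925×147×10³) + 210/(1000×32×10³) + 340/(1000×118×10³) = 1.194×10⁻⁵ mm/N.
P = 0.3103 / 1.194×10⁻⁵ = 25980 N = 25.98 kN, tensile.

P ≈ 26 kN (tensile)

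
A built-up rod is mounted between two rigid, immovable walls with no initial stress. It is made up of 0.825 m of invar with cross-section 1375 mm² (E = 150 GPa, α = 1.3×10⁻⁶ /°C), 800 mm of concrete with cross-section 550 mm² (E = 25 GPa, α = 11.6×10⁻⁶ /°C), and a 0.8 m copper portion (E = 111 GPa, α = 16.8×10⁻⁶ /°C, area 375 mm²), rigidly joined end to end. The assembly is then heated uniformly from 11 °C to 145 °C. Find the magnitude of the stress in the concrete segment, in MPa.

σ ≈ 71.2 MPa (compressive)

Free thermal expansion of the whole bar: Σ αᵢΔT Lᵢ = 1.3×10⁻⁶×134×825 + 11.6×10⁻⁶×134×800 + 16.8×10⁻⁶×134×800 = 3.188 mm.
Since the ends are fixed, an axial force P builds up, equal in every segment, with P · Σ Lᵢ/(AᵢEᵢ) = δ_free.
The series flexibility is Σ Lᵢ/(AᵢEᵢ) = 825/(1375×150×10³) + 800/(550×25×10³) + 800/(375×111×10³) = 8.14×10⁻⁵ mm/N.
P = 3.188 / 8.14×10⁻⁵ = 39170 N = 39.17 kN, compressive.
σ_{concrete} = P / A = 39170 / 550 = 71.21 MPa.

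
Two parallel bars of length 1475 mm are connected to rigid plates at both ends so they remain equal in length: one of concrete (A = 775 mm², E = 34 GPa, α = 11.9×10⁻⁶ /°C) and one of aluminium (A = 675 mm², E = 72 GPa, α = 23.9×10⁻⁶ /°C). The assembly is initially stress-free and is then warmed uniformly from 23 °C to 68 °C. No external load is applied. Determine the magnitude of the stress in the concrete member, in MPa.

The aluminium has the larger α, so on heating it would change length more than the concrete if both were free. The rigid plates force a common final length, so the aluminium is put into compression and the concrete into tension, with equal and opposite forces P (no external load).
Setting the final lengths equal and cancelling L: (α₁ − α₂)ΔT = P/(A₁E₁) + P/(A₂E₂).
|α₁ − α₂|·ΔT = 12×10⁻⁶ × 45 = 0.00054.
1/(A₁E₁) + 1/(A₂E₂) = 1/(775×34×10³) + 1/(675×72×10³) = 5.853×10⁻⁸ N⁻¹.
So P = 0.00054 / 5.853×10⁻⁸ = 9.227 kN.
σ_{concrete} = P/A₁ = 9227/775 = 11.91 MPa, tensile.

σ ≈ 11.9 MPa (tensile)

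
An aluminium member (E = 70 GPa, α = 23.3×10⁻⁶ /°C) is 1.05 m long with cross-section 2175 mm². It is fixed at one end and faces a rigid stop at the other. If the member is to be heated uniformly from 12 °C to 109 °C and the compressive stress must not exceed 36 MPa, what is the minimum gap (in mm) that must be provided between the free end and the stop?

g ≈ 1.83 mm

With no wall the member would lengthen by αΔT L = 23.3×10⁻⁶ × 97 × 1050 = 2.373 mm.
A stress of 36 MPa corresponds to the wall pushing the member back by σL/E = 36×1050/(70×10³) = 0.54 mm.
The gap must absorb the remainder: g_min = 2.373 − 0.54 = 1.833 mm.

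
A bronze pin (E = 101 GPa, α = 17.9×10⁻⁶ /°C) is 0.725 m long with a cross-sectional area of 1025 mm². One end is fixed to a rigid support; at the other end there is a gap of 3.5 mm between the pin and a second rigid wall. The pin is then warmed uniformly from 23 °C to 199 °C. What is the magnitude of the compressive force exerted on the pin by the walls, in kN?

Unrestrained expansion: δ_free = αΔT L = 17.9×10⁻⁶ × 176 × 725 = 2.284 mm.
This is smaller than the 3.5 mm clearance, so the pin expands freely without reaching the stop — the stress is zero.

P ≈ 0 kN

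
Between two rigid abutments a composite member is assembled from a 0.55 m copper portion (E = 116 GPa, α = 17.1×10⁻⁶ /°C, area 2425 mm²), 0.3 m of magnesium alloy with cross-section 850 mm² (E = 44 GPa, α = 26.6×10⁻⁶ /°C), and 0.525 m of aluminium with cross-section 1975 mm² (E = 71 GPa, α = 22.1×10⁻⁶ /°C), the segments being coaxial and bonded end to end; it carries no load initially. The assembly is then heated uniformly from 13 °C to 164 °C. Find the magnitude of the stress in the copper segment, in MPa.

σ ≈ 132 MPa (compressive)

With the walls removed the bar would change length by δ_free = Σ αᵢΔT Lᵢ = 17.1×10⁻⁶×151×550 + 26.6×10⁻⁶×151×300 + 22.1×10⁻⁶×151×525 = 4.377 mm.
The walls prevent any net length change, so an axial force P (same in every segment) develops. Compatibility: P · Σ Lᵢ/(AᵢEᵢ) = δ_free.
Σ Lᵢ/(AᵢEᵢ) = 550/(2425×116×10³) + 300/(850×44×10³) + 525/(1975×71×10³) = 1.372×10⁻⁵ mm/N.
Hence P = δ_free / Σ(L/AE) = 4.377/1.372×10⁻⁵ = 319 kN (compressive).
σ_{copper} = P / A = 319000 / 2425 = 131.6 MPa.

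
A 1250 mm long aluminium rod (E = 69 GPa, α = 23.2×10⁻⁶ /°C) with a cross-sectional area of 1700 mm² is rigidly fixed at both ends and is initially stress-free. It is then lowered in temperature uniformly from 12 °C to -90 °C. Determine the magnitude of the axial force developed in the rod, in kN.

P ≈ 278 kN (tensile)

With zero net strain, σ = E·αΔT = 69 GPa × 23.2×10⁻⁶ × 102 = 163.3 MPa.
Axial force P = σA = 163.3 × 1700 = 277600 N = 277.6 kN, tensile.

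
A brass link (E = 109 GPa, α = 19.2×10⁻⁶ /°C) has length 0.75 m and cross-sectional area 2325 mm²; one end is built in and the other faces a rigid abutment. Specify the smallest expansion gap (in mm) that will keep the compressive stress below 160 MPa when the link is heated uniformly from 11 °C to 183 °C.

With no wall the link would lengthen by αΔT L = 19.2×10⁻⁶ × 172 × 750 = 2.477 mm.
At the allowable stress the elastic shortening the wall may impose is σL/E = 160 × 750 / (109×10³) = 1.101 mm.
The gap must absorb the remainder: g_min = 2.477 − 1.101 = 1.376 mm.

g ≈ 1.38 mm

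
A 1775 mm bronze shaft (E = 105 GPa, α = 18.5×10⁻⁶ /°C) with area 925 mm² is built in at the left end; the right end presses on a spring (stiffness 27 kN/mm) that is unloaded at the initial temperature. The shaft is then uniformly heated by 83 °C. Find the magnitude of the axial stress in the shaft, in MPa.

The unrestrained thermal change is αΔT L = 18.5×10⁻⁶ × 83 × 1775 = 2.726 mm.
With a force P in the spring, the elastic change of the shaft is PL/(AE) and that of the spring is P/k; compatibility requires their sum to equal δ_free.
So P = δ_free / [L/(AE) + 1/k] = 2.726 / [ 1775/(925×105×10³) + 1/(27×10³) ].
P = 2.726 / 5.531×10⁻⁵ = 49270 N.
σ = P/A = 49270/925 = 53.27 MPa.

σ ≈ 53.3 MPa (compressive)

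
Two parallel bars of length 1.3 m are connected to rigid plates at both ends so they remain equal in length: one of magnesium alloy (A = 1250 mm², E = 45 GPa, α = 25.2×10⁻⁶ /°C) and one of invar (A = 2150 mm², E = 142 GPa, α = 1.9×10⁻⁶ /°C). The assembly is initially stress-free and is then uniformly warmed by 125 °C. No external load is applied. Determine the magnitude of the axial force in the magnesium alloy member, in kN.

Equilibrium of a rigid end plate with no external load gives equal and opposite internal forces ±P in the two members. Since α_{magnesium alloy} > α_{invar}, heating drives the magnesium alloy into compression and the invar into tension.
Equating the net (thermal + elastic) strains gives |α₁ − α₂|·ΔT = P·[1/(A₁E₁) + 1/(A₂E₂)].
|α₁ − α₂|·ΔT = 23.3×10⁻⁶ × 125 = 0.002913.
1/(A₁E₁) + 1/(A₂E₂) = 1/(1250×45×10³) + 1/(2150×142×10³) = 2.105×10⁻⁸ N⁻¹.
So P = 0.002913 / 2.105×10⁻⁸ = 138.3 kN.

P ≈ 138 kN (compressive in the magnesium alloy)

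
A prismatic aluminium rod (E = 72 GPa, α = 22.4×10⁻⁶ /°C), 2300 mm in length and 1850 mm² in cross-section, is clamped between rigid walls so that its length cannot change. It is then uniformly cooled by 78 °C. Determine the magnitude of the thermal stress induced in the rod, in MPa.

σ ≈ 126 MPa (tensile)

Because both ends are immovable the net strain is zero, and the suppressed thermal strain is αΔT = 22.4×10⁻⁶ × 78 = 1747.2×10⁻⁶.
The stress required to suppress this strain is σ = Eε = 72×10³ × 1747.2×10⁻⁶ = 125.8 MPa, tensile since the rod is trying to contract.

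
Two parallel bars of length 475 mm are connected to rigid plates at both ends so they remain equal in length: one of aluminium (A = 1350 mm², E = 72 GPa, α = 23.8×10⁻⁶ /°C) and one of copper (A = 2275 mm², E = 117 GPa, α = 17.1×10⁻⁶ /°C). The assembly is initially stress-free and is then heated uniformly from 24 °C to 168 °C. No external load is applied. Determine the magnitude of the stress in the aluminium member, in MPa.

σ ≈ 50.9 MPa (compressive)

Equilibrium of a rigid end plate with no external load gives equal and opposite internal forces ±P in the two members. Since α_{aluminium} > α_{copper}, heating drives the aluminium into compression and the copper into tension.
Equating the net (thermal + elastic) strains gives |α₁ − α₂|·ΔT = P·[1/(A₁E₁) + 1/(A₂E₂)].
|α₁ − α₂|·ΔT = 6.7×10⁻⁶ × 144 = 0.0009648.
1/(A₁E₁) + 1/(A₂E₂) = 1/(1350×72×10³) + 1/(2275×117×10³) = 1.404×10⁻⁸ N⁻¹.
So P = 0.0009648 / 1.404×10⁻⁸ = 68.69 kN.
σ_{aluminium} = P/A₁ = 68690/1350 = 50.88 MPa, compressive.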